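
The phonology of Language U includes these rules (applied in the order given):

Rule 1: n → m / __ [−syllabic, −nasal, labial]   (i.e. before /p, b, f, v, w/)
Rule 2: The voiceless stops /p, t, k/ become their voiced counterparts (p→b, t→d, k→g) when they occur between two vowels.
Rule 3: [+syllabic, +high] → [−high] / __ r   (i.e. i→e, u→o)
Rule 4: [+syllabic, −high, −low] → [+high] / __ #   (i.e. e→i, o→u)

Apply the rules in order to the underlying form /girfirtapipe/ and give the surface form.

Rule 1 (nasal place assimilation): no segment meets the environment; /girfirtapipe/ is unchanged.
Rule 2 (intervocalic voicing): /p/ is a voiceless stop between vowels /a/ and /i/, so it voices to [b]. /p/ is a voiceless stop between vowels /i/ and /e/, so it voices to [b]. /girfirtapipe/ → girfirtabibe.
Rule 3 (pre-rhotic lowering): /i/ is a high vowel immediately before /r/, so it lowers to [e]. /i/ is a high vowel immediately before /r/, so it lowers to [e]. /girfirtabibe/ → gerfertabibe.
Rule 4 (final vowel raising): /e/ is a mid vowel in word-final position, so it raises to [i]. /gerfertabibe/ → gerfertabibi.

gerfertabibi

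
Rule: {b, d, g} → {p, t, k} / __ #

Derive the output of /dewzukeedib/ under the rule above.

dewzukeedip

/b/ is a voiced stop in word-final position, so it devoices to [p].
Surface form: [dewzukeedip].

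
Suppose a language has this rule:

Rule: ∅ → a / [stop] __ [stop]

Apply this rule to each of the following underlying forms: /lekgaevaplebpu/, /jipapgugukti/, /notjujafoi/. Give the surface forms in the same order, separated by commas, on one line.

lekagaevaplebapu, jipapagugukati, notjujafoi

/lekgaevaplebpu/: /k/ and /g/ form a stop–stop cluster, so [a] is inserted between them. /b/ and /p/ form a stop–stop cluster, so [a] is inserted between them. → [lekagaevaplebapu].
/jipapgugukti/: /p/ and /g/ form a stop–stop cluster, so [a] is inserted between them. /k/ and /t/ form a stop–stop cluster, so [a] is inserted between them. → [jipapagugukati].
/notjujafoi/: the rule's environment is not met; surfaces unchanged as [notjujafoi].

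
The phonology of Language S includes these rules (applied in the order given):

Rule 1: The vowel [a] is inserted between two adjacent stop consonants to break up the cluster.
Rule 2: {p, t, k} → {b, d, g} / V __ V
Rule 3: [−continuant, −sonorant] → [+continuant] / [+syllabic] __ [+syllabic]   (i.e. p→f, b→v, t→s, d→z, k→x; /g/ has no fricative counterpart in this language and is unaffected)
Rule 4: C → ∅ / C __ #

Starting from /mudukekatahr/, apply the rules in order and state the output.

muzugegazah

Rule 1 (stop-cluster a-epenthesis): no segment meets the environment; /mudukekatahr/ is unchanged.
Rule 2 (intervocalic voicing): /k/ is a voiceless stop between vowels /u/ and /e/, so it voices to [g]. /k/ is a voiceless stop between vowels /e/ and /a/, so it voices to [g]. /t/ is a voiceless stop between vowels /a/ and /a/, so it voices to [d]. /mudukekatahr/ → mudugegadahr.
Rule 3 (intervocalic spirantization): /d/ is a stop between vowels /u/ and /u/, so it spirantizes to the fricative [z]. /d/ is a stop between vowels /a/ and /a/, so it spirantizes to the fricative [z]. /mudugegadahr/ → muzugegazahr.
Rule 4 (final cluster simplification): /r/ is the second consonant of a word-final cluster /hr/, so it deletes. /muzugegazahr/ → muzugegazah.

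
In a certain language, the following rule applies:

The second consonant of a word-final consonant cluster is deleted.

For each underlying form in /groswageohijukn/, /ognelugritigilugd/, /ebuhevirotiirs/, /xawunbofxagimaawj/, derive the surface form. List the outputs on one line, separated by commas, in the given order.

/groswageohijukn/: /n/ is the second consonant of a word-final cluster /kn/, so it deletes. → [groswageohijuk].
/ognelugritigilugd/: /d/ is the second consonant of a word-final cluster /gd/, so it deletes. → [ognelugritigilug].
/ebuhevirotiirs/: /s/ is the second consonant of a word-final cluster /rs/, so it deletes. → [ebuhevirotiir].
/xawunbofxagimaawj/: /j/ is the second consonant of a word-final cluster /wj/, so it deletes. → [xawunbofxagimaaw].

groswageohijuk, ognelugritigilug, ebuhevirotiir, xawunbofxagimaaw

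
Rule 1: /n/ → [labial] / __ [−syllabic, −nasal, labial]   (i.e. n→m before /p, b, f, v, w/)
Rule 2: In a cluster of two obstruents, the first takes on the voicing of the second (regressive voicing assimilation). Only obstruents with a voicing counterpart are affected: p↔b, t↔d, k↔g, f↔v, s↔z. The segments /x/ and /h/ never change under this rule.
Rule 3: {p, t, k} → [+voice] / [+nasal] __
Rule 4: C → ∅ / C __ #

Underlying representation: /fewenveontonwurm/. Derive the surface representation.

fewemveondomwur

Rule 1 (nasal place assimilation): /n/ precedes the labial consonant /v/, so it assimilates in place to [m]. /n/ precedes the labial consonant /w/, so it assimilates in place to [m]. /fewenveontonwurm/ → fewemveontomwurm.
Rule 2 (regressive voicing assimilation): no segment meets the environment; /fewemveontomwurm/ is unchanged.
Rule 3 (post-nasal voicing): /t/ is a voiceless stop immediately after the nasal /n/, so it voices to [d]. /fewemveontomwurm/ → fewemveondomwurm.
Rule 4 (final cluster simplification): /m/ is the second consonant of a word-final cluster /rm/, so it deletes. /fewemveondomwurm/ → fewemveondomwur.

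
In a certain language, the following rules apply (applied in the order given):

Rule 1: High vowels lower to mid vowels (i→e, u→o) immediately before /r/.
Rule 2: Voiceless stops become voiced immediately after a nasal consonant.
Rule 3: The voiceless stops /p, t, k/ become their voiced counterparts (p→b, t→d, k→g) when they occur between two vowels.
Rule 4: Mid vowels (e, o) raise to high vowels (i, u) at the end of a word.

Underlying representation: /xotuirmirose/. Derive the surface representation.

Rule 1 (pre-rhotic lowering): /i/ is a high vowel immediately before /r/, so it lowers to [e]. /i/ is a high vowel immediately before /r/, so it lowers to [e]. /xotuirmirose/ → xotuermerose.
Rule 2 (post-nasal voicing): no segment meets the environment; /xotuermerose/ is unchanged.
Rule 3 (intervocalic voicing): /t/ is a voiceless stop between vowels /o/ and /u/, so it voices to [d]. /xotuermerose/ → xoduermerose.
Rule 4 (final vowel raising): /e/ is a mid vowel in word-final position, so it raises to [i]. /xoduermerose/ → xoduermerosi.

xoduermerosi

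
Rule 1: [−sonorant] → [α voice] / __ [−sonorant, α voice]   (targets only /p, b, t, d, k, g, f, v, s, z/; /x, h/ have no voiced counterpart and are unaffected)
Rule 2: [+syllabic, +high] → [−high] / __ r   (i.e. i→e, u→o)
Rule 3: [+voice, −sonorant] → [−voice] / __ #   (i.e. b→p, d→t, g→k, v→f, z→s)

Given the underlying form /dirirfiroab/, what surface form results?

Rule 1 (regressive voicing assimilation): no segment meets the environment; /dirirfiroab/ is unchanged.
Rule 2 (pre-rhotic lowering): /i/ is a high vowel immediately before /r/, so it lowers to [e]. /i/ is a high vowel immediately before /r/, so it lowers to [e]. /i/ is a high vowel immediately before /r/, so it lowers to [e]. /dirirfiroab/ → dererferoab.
Rule 3 (final devoicing): /b/ is a voiced obstruent in word-final position, so it devoices to [p]. /dererferoab/ → dererferoap.

dererferoap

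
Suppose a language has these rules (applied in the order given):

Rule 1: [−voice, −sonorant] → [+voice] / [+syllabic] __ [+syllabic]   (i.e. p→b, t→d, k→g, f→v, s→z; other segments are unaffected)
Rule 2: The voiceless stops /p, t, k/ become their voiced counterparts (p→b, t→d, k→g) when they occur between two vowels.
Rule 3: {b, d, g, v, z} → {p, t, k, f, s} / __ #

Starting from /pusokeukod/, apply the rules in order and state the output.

Rule 1 (intervocalic voicing): /s/ is a voiceless obstruent between vowels /u/ and /o/, so it voices to [z]. /k/ is a voiceless obstruent between vowels /o/ and /e/, so it voices to [g]. /k/ is a voiceless obstruent between vowels /u/ and /o/, so it voices to [g]. /pusokeukod/ → puzogeugod.
Rule 2 (intervocalic voicing): no segment meets the environment; /puzogeugod/ is unchanged.
Rule 3 (final devoicing): /d/ is a voiced obstruent in word-final position, so it devoices to [t]. /puzogeugod/ → puzogeugot.

puzogeugot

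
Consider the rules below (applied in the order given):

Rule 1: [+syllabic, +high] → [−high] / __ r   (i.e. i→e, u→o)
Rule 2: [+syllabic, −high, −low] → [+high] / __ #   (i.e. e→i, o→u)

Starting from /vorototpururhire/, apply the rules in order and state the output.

vorototpororheri

Rule 1 (pre-rhotic lowering): /u/ is a high vowel immediately before /r/, so it lowers to [o]. /u/ is a high vowel immediately before /r/, so it lowers to [o]. /i/ is a high vowel immediately before /r/, so it lowers to [e]. /vorototpururhire/ → vorototpororhere.
Rule 2 (final vowel raising): /e/ is a mid vowel in word-final position, so it raises to [i]. /vorototpororhere/ → vorototpororheri.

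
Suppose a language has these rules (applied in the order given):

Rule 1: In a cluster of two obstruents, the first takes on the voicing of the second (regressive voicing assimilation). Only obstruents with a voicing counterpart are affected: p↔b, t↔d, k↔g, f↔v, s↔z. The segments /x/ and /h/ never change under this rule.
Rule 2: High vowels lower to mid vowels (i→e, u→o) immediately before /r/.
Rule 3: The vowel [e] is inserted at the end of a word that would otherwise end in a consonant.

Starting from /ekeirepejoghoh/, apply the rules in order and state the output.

ekeerepejokhohe

Rule 1 (regressive voicing assimilation): /g/ precedes the voiceless obstruent /h/, so it devoices to [k] by assimilation. /ekeirepejoghoh/ → ekeirepejokhoh.
Rule 2 (pre-rhotic lowering): /i/ is a high vowel immediately before /r/, so it lowers to [e]. /ekeirepejokhoh/ → ekeerepejokhoh.
Rule 3 (final e-epenthesis): the form ends in the consonant /h/, so [e] is inserted word-finally. /ekeerepejokhoh/ → ekeerepejokhohe.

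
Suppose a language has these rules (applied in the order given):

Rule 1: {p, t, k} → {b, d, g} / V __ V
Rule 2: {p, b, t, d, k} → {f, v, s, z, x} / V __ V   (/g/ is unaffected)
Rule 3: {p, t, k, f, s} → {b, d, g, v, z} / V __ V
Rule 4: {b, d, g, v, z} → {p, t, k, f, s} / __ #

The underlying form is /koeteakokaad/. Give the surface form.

Rule 1 (intervocalic voicing): /t/ is a voiceless stop between vowels /e/ and /e/, so it voices to [d]. /k/ is a voiceless stop between vowels /a/ and /o/, so it voices to [g]. /k/ is a voiceless stop between vowels /o/ and /a/, so it voices to [g]. /koeteakokaad/ → koedeagogaad.
Rule 2 (intervocalic spirantization): /d/ is a stop between vowels /e/ and /e/, so it spirantizes to the fricative [z]. /koedeagogaad/ → koezeagogaad.
Rule 3 (intervocalic voicing): no segment meets the environment; /koezeagogaad/ is unchanged.
Rule 4 (final devoicing): /d/ is a voiced obstruent in word-final position, so it devoices to [t]. /koezeagogaad/ → koezeagogaat.

koezeagogaat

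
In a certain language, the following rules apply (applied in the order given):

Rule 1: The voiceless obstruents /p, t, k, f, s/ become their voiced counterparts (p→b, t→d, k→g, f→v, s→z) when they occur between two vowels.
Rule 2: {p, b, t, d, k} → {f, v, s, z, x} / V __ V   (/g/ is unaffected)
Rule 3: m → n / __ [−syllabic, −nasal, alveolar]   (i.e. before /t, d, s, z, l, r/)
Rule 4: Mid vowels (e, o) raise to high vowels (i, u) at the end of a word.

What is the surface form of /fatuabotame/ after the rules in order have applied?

fazuavozami

Rule 1 (intervocalic voicing): /t/ is a voiceless obstruent between vowels /a/ and /u/, so it voices to [d]. /t/ is a voiceless obstruent between vowels /o/ and /a/, so it voices to [d]. /fatuabotame/ → faduabodame.
Rule 2 (intervocalic spirantization): /d/ is a stop between vowels /a/ and /u/, so it spirantizes to the fricative [z]. /b/ is a stop between vowels /a/ and /o/, so it spirantizes to the fricative [v]. /d/ is a stop between vowels /o/ and /a/, so it spirantizes to the fricative [z]. /faduabodame/ → fazuavozame.
Rule 3 (nasal place assimilation): no segment meets the environment; /fazuavozame/ is unchanged.
Rule 4 (final vowel raising): /e/ is a mid vowel in word-final position, so it raises to [i]. /fazuavozame/ → fazuavozami.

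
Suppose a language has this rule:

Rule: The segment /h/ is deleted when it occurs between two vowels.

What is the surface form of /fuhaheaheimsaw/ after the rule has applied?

/h/ occurs between vowels /u/ and /a/, so it deletes.
/h/ occurs between vowels /a/ and /e/, so it deletes.
/h/ occurs between vowels /a/ and /e/, so it deletes.
Surface form: [fuaeaeimsaw].

fuaeaeimsaw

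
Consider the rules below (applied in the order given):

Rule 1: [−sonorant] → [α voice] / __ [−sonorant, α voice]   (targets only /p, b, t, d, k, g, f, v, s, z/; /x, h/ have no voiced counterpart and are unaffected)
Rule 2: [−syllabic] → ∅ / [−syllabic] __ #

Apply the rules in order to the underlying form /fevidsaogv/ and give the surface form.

Rule 1 (regressive voicing assimilation): /d/ precedes the voiceless obstruent /s/, so it devoices to [t] by assimilation. /fevidsaogv/ → fevitsaogv.
Rule 2 (final cluster simplification): /v/ is the second consonant of a word-final cluster /gv/, so it deletes. /fevitsaogv/ → fevitsaog.

fevitsaog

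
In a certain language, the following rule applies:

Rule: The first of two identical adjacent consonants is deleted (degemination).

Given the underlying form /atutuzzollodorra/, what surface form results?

atutuzolodora

/zz/ is a geminate; the first /z/ deletes.
/ll/ is a geminate; the first /l/ deletes.
/rr/ is a geminate; the first /r/ deletes.
Surface form: [atutuzolodora].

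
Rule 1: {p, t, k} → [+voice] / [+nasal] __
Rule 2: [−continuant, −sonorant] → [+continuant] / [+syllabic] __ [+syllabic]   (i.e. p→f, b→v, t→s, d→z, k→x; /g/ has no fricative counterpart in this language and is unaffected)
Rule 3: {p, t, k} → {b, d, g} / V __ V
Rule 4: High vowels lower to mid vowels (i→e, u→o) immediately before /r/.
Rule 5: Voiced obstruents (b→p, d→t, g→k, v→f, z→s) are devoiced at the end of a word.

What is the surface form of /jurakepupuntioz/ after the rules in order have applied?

Rule 1 (post-nasal voicing): /t/ is a voiceless stop immediately after the nasal /n/, so it voices to [d]. /jurakepupuntioz/ → jurakepupundioz.
Rule 2 (intervocalic spirantization): /k/ is a stop between vowels /a/ and /e/, so it spirantizes to the fricative [x]. /p/ is a stop between vowels /e/ and /u/, so it spirantizes to the fricative [f]. /p/ is a stop between vowels /u/ and /u/, so it spirantizes to the fricative [f]. /jurakepupundioz/ → juraxefufundioz.
Rule 3 (intervocalic voicing): no segment meets the environment; /juraxefufundioz/ is unchanged.
Rule 4 (pre-rhotic lowering): /u/ is a high vowel immediately before /r/, so it lowers to [o]. /juraxefufundioz/ → joraxefufundioz.
Rule 5 (final devoicing): /z/ is a voiced obstruent in word-final position, so it devoices to [s]. /joraxefufundioz/ → joraxefufundios.

joraxefufundios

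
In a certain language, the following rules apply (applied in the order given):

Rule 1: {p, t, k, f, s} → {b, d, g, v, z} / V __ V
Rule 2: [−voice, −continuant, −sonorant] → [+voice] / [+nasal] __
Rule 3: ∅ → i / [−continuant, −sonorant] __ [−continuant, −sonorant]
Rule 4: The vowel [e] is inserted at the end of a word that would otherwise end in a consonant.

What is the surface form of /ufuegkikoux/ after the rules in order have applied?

Rule 1 (intervocalic voicing): /f/ is a voiceless obstruent between vowels /u/ and /u/, so it voices to [v]. /k/ is a voiceless obstruent between vowels /i/ and /o/, so it voices to [g]. /ufuegkikoux/ → uvuegkigoux.
Rule 2 (post-nasal voicing): no segment meets the environment; /uvuegkigoux/ is unchanged.
Rule 3 (stop-cluster i-epenthesis): /g/ and /k/ form a stop–stop cluster, so [i] is inserted between them. /uvuegkigoux/ → uvuegikigoux.
Rule 4 (final e-epenthesis): the form ends in the consonant /x/, so [e] is inserted word-finally. /uvuegikigoux/ → uvuegikigouxe.

uvuegikigouxe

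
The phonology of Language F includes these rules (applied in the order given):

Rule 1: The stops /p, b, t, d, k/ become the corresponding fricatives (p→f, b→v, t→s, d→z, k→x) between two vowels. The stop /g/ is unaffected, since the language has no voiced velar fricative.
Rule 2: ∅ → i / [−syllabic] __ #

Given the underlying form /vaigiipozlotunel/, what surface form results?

vaigiifozlosuneli

Rule 1 (intervocalic spirantization): /p/ is a stop between vowels /i/ and /o/, so it spirantizes to the fricative [f]. /t/ is a stop between vowels /o/ and /u/, so it spirantizes to the fricative [s]. /vaigiipozlotunel/ → vaigiifozlosunel.
Rule 2 (final i-epenthesis): the form ends in the consonant /l/, so [i] is inserted word-finally. /vaigiifozlosunel/ → vaigiifozlosuneli.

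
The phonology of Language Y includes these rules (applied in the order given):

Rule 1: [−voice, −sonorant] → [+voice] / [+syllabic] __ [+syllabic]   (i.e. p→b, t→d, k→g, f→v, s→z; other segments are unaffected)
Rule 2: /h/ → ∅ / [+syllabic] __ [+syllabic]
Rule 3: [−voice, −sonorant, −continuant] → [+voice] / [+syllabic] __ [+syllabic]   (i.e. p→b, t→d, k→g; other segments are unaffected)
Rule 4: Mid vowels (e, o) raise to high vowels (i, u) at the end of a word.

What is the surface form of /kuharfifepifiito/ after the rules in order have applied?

Rule 1 (intervocalic voicing): /f/ is a voiceless obstruent between vowels /i/ and /e/, so it voices to [v]. /p/ is a voiceless obstruent between vowels /e/ and /i/, so it voices to [b]. /f/ is a voiceless obstruent between vowels /i/ and /i/, so it voices to [v]. /t/ is a voiceless obstruent between vowels /i/ and /o/, so it voices to [d]. /kuharfifepifiito/ → kuharfivebiviido.
Rule 2 (intervocalic h-deletion): /h/ occurs between vowels /u/ and /a/, so it deletes. /kuharfivebiviido/ → kuarfivebiviido.
Rule 3 (intervocalic voicing): no segment meets the environment; /kuarfivebiviido/ is unchanged.
Rule 4 (final vowel raising): /o/ is a mid vowel in word-final position, so it raises to [u]. /kuarfivebiviido/ → kuarfivebiviidu.

kuarfivebiviidu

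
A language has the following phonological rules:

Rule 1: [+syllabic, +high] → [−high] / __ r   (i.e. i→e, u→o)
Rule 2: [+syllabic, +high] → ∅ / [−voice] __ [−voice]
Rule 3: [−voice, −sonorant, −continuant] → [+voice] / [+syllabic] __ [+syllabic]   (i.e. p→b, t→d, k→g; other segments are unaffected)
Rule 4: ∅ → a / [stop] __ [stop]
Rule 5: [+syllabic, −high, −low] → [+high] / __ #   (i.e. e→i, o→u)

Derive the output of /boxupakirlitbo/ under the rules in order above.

boxpagerlitabu

Rule 1 (pre-rhotic lowering): /i/ is a high vowel immediately before /r/, so it lowers to [e]. /boxupakirlitbo/ → boxupakerlitbo.
Rule 2 (high vowel syncope): /u/ is a high vowel flanked by voiceless consonants /x/ and /p/, so it deletes. /boxupakerlitbo/ → boxpakerlitbo.
Rule 3 (intervocalic voicing): /k/ is a voiceless stop between vowels /a/ and /e/, so it voices to [g]. /boxpakerlitbo/ → boxpagerlitbo.
Rule 4 (stop-cluster a-epenthesis): /t/ and /b/ form a stop–stop cluster, so [a] is inserted between them. /boxpagerlitbo/ → boxpagerlitabo.
Rule 5 (final vowel raising): /o/ is a mid vowel in word-final position, so it raises to [u]. /boxpagerlitabo/ → boxpagerlitabu.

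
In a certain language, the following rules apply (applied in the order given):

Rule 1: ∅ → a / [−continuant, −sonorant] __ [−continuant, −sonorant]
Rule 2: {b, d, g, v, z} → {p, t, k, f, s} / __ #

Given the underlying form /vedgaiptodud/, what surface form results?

vedagaipatodut

Rule 1 (stop-cluster a-epenthesis): /d/ and /g/ form a stop–stop cluster, so [a] is inserted between them. /p/ and /t/ form a stop–stop cluster, so [a] is inserted between them. /vedgaiptodud/ → vedagaipatodud.
Rule 2 (final devoicing): /d/ is a voiced obstruent in word-final position, so it devoices to [t]. /vedagaipatodud/ → vedagaipatodut.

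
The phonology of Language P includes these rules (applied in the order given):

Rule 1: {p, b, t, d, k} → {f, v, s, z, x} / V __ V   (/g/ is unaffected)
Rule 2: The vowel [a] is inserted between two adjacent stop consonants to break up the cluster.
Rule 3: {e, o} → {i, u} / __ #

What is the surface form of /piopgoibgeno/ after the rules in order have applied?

Rule 1 (intervocalic spirantization): no segment meets the environment; /piopgoibgeno/ is unchanged.
Rule 2 (stop-cluster a-epenthesis): /p/ and /g/ form a stop–stop cluster, so [a] is inserted between them. /b/ and /g/ form a stop–stop cluster, so [a] is inserted between them. /piopgoibgeno/ → piopagoibageno.
Rule 3 (final vowel raising): /o/ is a mid vowel in word-final position, so it raises to [u]. /piopagoibageno/ → piopagoibagenu.

piopagoibagenu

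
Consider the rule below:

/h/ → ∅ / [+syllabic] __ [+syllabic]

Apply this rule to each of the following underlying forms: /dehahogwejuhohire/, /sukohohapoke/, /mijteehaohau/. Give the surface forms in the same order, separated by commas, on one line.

/dehahogwejuhohire/: /h/ occurs between vowels /e/ and /a/, so it deletes. /h/ occurs between vowels /a/ and /o/, so it deletes. /h/ occurs between vowels /u/ and /o/, so it deletes. /h/ occurs between vowels /o/ and /i/, so it deletes. → [deaogwejuoire].
/sukohohapoke/: /h/ occurs between vowels /o/ and /o/, so it deletes. /h/ occurs between vowels /o/ and /a/, so it deletes. → [sukooapoke].
/mijteehaohau/: /h/ occurs between vowels /e/ and /a/, so it deletes. /h/ occurs between vowels /o/ and /a/, so it deletes. → [mijteeaoau].

deaogwejuoire, sukooapoke, mijteeaoau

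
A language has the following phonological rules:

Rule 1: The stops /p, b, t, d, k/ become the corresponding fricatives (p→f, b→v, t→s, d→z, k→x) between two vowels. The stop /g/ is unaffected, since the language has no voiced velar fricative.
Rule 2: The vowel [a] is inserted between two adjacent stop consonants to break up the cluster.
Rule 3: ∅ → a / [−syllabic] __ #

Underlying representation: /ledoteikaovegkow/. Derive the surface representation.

lezoseixaovegakowa

Rule 1 (intervocalic spirantization): /d/ is a stop between vowels /e/ and /o/, so it spirantizes to the fricative [z]. /t/ is a stop between vowels /o/ and /e/, so it spirantizes to the fricative [s]. /k/ is a stop between vowels /i/ and /a/, so it spirantizes to the fricative [x]. /ledoteikaovegkow/ → lezoseixaovegkow.
Rule 2 (stop-cluster a-epenthesis): /g/ and /k/ form a stop–stop cluster, so [a] is inserted between them. /lezoseixaovegkow/ → lezoseixaovegakow.
Rule 3 (final a-epenthesis): the form ends in the consonant /w/, so [a] is inserted word-finally. /lezoseixaovegakow/ → lezoseixaovegakowa.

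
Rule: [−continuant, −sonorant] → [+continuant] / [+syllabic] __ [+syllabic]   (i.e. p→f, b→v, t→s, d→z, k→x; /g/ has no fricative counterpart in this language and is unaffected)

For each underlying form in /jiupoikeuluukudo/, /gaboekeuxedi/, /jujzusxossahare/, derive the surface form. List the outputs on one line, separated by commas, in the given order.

jiufoixeuluuxuzo, gavoexeuxezi, jujzusxossahare

/jiupoikeuluukudo/: /p/ is a stop between vowels /u/ and /o/, so it spirantizes to the fricative [f]. /k/ is a stop between vowels /i/ and /e/, so it spirantizes to the fricative [x]. /k/ is a stop between vowels /u/ and /u/, so it spirantizes to the fricative [x]. /d/ is a stop between vowels /u/ and /o/, so it spirantizes to the fricative [z]. → [jiufoixeuluuxuzo].
/gaboekeuxedi/: /b/ is a stop between vowels /a/ and /o/, so it spirantizes to the fricative [v]. /k/ is a stop between vowels /e/ and /e/, so it spirantizes to the fricative [x]. /d/ is a stop between vowels /e/ and /i/, so it spirantizes to the fricative [z]. → [gavoexeuxezi].
/jujzusxossahare/: the rule's environment is not met; surfaces unchanged as [jujzusxossahare].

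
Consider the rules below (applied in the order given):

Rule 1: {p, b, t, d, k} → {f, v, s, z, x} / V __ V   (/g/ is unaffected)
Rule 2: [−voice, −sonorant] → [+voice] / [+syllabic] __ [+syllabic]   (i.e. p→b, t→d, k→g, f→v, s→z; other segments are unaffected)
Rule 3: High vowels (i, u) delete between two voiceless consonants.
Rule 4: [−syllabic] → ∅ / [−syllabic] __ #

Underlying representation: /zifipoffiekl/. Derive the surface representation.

zivivoffiek

Rule 1 (intervocalic spirantization): /p/ is a stop between vowels /i/ and /o/, so it spirantizes to the fricative [f]. /zifipoffiekl/ → zififoffiekl.
Rule 2 (intervocalic voicing): /f/ is a voiceless obstruent between vowels /i/ and /i/, so it voices to [v]. /f/ is a voiceless obstruent between vowels /i/ and /o/, so it voices to [v]. /zififoffiekl/ → zivivoffiekl.
Rule 3 (high vowel syncope): no segment meets the environment; /zivivoffiekl/ is unchanged.
Rule 4 (final cluster simplification): /l/ is the second consonant of a word-final cluster /kl/, so it deletes. /zivivoffiekl/ → zivivoffiek.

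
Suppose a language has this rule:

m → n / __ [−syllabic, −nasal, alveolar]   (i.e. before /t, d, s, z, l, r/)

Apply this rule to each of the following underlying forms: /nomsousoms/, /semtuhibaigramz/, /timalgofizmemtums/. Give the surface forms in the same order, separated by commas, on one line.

nonsousons, sentuhibaigranz, timalgofizmentuns

/nomsousoms/: /m/ precedes the alveolar consonant /s/, so it assimilates in place to [n]. /m/ precedes the alveolar consonant /s/, so it assimilates in place to [n]. → [nonsousons].
/semtuhibaigramz/: /m/ precedes the alveolar consonant /t/, so it assimilates in place to [n]. /m/ precedes the alveolar consonant /z/, so it assimilates in place to [n]. → [sentuhibaigranz].
/timalgofizmemtums/: /m/ precedes the alveolar consonant /t/, so it assimilates in place to [n]. /m/ precedes the alveolar consonant /s/, so it assimilates in place to [n]. → [timalgofizmentuns].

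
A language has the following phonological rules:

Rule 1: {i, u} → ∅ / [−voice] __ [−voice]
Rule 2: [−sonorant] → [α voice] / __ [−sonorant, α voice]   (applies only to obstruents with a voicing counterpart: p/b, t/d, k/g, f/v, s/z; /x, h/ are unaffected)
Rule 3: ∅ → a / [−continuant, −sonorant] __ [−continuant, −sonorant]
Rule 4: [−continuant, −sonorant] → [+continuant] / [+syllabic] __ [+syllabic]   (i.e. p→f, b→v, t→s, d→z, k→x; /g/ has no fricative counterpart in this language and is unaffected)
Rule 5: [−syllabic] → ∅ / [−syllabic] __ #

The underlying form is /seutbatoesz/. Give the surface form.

Rule 1 (high vowel syncope): no segment meets the environment; /seutbatoesz/ is unchanged.
Rule 2 (regressive voicing assimilation): /t/ precedes the voiced obstruent /b/, so it voices to [d] by assimilation. /s/ precedes the voiced obstruent /z/, so it voices to [z] by assimilation. /seutbatoesz/ → seudbatoezz.
Rule 3 (stop-cluster a-epenthesis): /d/ and /b/ form a stop–stop cluster, so [a] is inserted between them. /seudbatoezz/ → seudabatoezz.
Rule 4 (intervocalic spirantization): /d/ is a stop between vowels /u/ and /a/, so it spirantizes to the fricative [z]. /b/ is a stop between vowels /a/ and /a/, so it spirantizes to the fricative [v]. /t/ is a stop between vowels /a/ and /o/, so it spirantizes to the fricative [s]. /seudabatoezz/ → seuzavasoezz.
Rule 5 (final cluster simplification): /z/ is the second consonant of a word-final cluster /zz/, so it deletes. /seuzavasoezz/ → seuzavasoez.

seuzavasoez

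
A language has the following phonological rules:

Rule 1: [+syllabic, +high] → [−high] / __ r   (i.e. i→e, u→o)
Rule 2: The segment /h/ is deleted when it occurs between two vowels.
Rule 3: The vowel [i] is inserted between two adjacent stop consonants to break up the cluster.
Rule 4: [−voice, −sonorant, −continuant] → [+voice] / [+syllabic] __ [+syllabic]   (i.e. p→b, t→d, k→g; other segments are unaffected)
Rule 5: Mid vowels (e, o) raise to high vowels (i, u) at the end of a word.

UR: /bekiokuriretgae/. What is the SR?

begiogoreredigai

Rule 1 (pre-rhotic lowering): /u/ is a high vowel immediately before /r/, so it lowers to [o]. /i/ is a high vowel immediately before /r/, so it lowers to [e]. /bekiokuriretgae/ → bekiokoreretgae.
Rule 2 (intervocalic h-deletion): no segment meets the environment; /bekiokoreretgae/ is unchanged.
Rule 3 (stop-cluster i-epenthesis): /t/ and /g/ form a stop–stop cluster, so [i] is inserted between them. /bekiokoreretgae/ → bekiokoreretigae.
Rule 4 (intervocalic voicing): /k/ is a voiceless stop between vowels /e/ and /i/, so it voices to [g]. /k/ is a voiceless stop between vowels /o/ and /o/, so it voices to [g]. /t/ is a voiceless stop between vowels /e/ and /i/, so it voices to [d]. /bekiokoreretigae/ → begiogoreredigae.
Rule 5 (final vowel raising): /e/ is a mid vowel in word-final position, so it raises to [i]. /begiogoreredigae/ → begiogoreredigai.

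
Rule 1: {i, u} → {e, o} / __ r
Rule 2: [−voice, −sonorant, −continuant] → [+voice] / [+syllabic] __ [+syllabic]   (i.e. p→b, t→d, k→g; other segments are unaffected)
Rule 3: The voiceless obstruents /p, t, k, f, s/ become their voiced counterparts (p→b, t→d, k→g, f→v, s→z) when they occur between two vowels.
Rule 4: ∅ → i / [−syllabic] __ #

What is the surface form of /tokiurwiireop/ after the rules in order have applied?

Rule 1 (pre-rhotic lowering): /u/ is a high vowel immediately before /r/, so it lowers to [o]. /i/ is a high vowel immediately before /r/, so it lowers to [e]. /tokiurwiireop/ → tokiorwiereop.
Rule 2 (intervocalic voicing): /k/ is a voiceless stop between vowels /o/ and /i/, so it voices to [g]. /tokiorwiereop/ → togiorwiereop.
Rule 3 (intervocalic voicing): no segment meets the environment; /togiorwiereop/ is unchanged.
Rule 4 (final i-epenthesis): the form ends in the consonant /p/, so [i] is inserted word-finally. /togiorwiereop/ → togiorwiereopi.

togiorwiereopi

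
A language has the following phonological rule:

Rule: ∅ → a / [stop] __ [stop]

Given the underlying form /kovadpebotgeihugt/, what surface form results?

kovadapebotageihugat

/d/ and /p/ form a stop–stop cluster, so [a] is inserted between them.
/t/ and /g/ form a stop–stop cluster, so [a] is inserted between them.
/g/ and /t/ form a stop–stop cluster, so [a] is inserted between them.
Surface form: [kovadapebotageihugat].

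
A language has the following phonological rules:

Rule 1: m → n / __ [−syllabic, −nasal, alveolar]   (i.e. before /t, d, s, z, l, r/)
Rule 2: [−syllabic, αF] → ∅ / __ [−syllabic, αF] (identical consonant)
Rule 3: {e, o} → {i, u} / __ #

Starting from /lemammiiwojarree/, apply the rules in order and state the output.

Rule 1 (nasal place assimilation): no segment meets the environment; /lemammiiwojarree/ is unchanged.
Rule 2 (degemination): /mm/ is a geminate; the first /m/ deletes. /rr/ is a geminate; the first /r/ deletes. /lemammiiwojarree/ → lemamiiwojaree.
Rule 3 (final vowel raising): /e/ is a mid vowel in word-final position, so it raises to [i]. /lemamiiwojaree/ → lemamiiwojarei.

lemamiiwojarei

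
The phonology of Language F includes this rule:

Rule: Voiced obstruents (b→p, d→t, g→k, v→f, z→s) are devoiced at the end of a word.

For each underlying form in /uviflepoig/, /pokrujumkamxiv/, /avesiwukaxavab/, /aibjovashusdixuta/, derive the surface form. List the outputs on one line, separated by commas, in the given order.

uviflepoik, pokrujumkamxif, avesiwukaxavap, aibjovashusdixuta

/uviflepoig/: /g/ is a voiced obstruent in word-final position, so it devoices to [k]. → [uviflepoik].
/pokrujumkamxiv/: /v/ is a voiced obstruent in word-final position, so it devoices to [f]. → [pokrujumkamxif].
/avesiwukaxavab/: /b/ is a voiced obstruent in word-final position, so it devoices to [p]. → [avesiwukaxavap].
/aibjovashusdixuta/: the rule's environment is not met; surfaces unchanged as [aibjovashusdixuta].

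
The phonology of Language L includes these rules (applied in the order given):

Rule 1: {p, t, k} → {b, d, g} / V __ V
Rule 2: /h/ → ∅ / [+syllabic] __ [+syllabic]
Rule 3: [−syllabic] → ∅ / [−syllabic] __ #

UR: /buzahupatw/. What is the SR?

buzaubat

Rule 1 (intervocalic voicing): /p/ is a voiceless stop between vowels /u/ and /a/, so it voices to [b]. /buzahupatw/ → buzahubatw.
Rule 2 (intervocalic h-deletion): /h/ occurs between vowels /a/ and /u/, so it deletes. /buzahubatw/ → buzaubatw.
Rule 3 (final cluster simplification): /w/ is the second consonant of a word-final cluster /tw/, so it deletes. /buzaubatw/ → buzaubat.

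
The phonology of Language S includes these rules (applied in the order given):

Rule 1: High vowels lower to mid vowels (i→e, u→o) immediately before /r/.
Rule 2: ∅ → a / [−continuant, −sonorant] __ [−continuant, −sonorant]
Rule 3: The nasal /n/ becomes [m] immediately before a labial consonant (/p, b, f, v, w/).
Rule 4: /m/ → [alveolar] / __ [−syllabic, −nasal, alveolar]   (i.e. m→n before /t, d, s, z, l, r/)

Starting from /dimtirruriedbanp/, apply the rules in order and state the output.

Rule 1 (pre-rhotic lowering): /i/ is a high vowel immediately before /r/, so it lowers to [e]. /u/ is a high vowel immediately before /r/, so it lowers to [o]. /dimtirruriedbanp/ → dimterroriedbanp.
Rule 2 (stop-cluster a-epenthesis): /d/ and /b/ form a stop–stop cluster, so [a] is inserted between them. /dimterroriedbanp/ → dimterroriedabanp.
Rule 3 (nasal place assimilation): /n/ precedes the labial consonant /p/, so it assimilates in place to [m]. /dimterroriedabanp/ → dimterroriedabamp.
Rule 4 (nasal place assimilation): /m/ precedes the alveolar consonant /t/, so it assimilates in place to [n]. /dimterroriedabamp/ → dinterroriedabamp.

dinterroriedabamp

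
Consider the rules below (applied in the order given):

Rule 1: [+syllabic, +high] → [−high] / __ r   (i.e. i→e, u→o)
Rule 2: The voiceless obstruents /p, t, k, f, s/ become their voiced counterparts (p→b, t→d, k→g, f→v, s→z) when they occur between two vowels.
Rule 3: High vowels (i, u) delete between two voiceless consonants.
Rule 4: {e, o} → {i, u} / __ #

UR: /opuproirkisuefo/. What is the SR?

Rule 1 (pre-rhotic lowering): /i/ is a high vowel immediately before /r/, so it lowers to [e]. /opuproirkisuefo/ → opuproerkisuefo.
Rule 2 (intervocalic voicing): /p/ is a voiceless obstruent between vowels /o/ and /u/, so it voices to [b]. /s/ is a voiceless obstruent between vowels /i/ and /u/, so it voices to [z]. /f/ is a voiceless obstruent between vowels /e/ and /o/, so it voices to [v]. /opuproerkisuefo/ → obuproerkizuevo.
Rule 3 (high vowel syncope): no segment meets the environment; /obuproerkizuevo/ is unchanged.
Rule 4 (final vowel raising): /o/ is a mid vowel in word-final position, so it raises to [u]. /obuproerkizuevo/ → obuproerkizuevu.

obuproerkizuevu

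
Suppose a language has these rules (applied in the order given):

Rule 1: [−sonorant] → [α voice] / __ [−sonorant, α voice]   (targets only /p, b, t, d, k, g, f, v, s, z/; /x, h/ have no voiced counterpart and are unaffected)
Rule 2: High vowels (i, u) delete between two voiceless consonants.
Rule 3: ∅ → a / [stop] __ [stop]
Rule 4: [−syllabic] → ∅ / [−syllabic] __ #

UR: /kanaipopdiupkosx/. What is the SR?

Rule 1 (regressive voicing assimilation): /p/ precedes the voiced obstruent /d/, so it voices to [b] by assimilation. /kanaipopdiupkosx/ → kanaipobdiupkosx.
Rule 2 (high vowel syncope): no segment meets the environment; /kanaipobdiupkosx/ is unchanged.
Rule 3 (stop-cluster a-epenthesis): /b/ and /d/ form a stop–stop cluster, so [a] is inserted between them. /p/ and /k/ form a stop–stop cluster, so [a] is inserted between them. /kanaipobdiupkosx/ → kanaipobadiupakosx.
Rule 4 (final cluster simplification): /x/ is the second consonant of a word-final cluster /sx/, so it deletes. /kanaipobadiupakosx/ → kanaipobadiupakos.

kanaipobadiupakos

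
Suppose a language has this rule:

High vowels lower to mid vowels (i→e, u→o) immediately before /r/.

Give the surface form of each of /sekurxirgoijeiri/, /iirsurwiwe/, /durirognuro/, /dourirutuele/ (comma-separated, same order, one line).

/sekurxirgoijeiri/: /u/ is a high vowel immediately before /r/, so it lowers to [o]. /i/ is a high vowel immediately before /r/, so it lowers to [e]. /i/ is a high vowel immediately before /r/, so it lowers to [e]. → [sekorxergoijeeri].
/iirsurwiwe/: /i/ is a high vowel immediately before /r/, so it lowers to [e]. /u/ is a high vowel immediately before /r/, so it lowers to [o]. → [iersorwiwe].
/durirognuro/: /u/ is a high vowel immediately before /r/, so it lowers to [o]. /i/ is a high vowel immediately before /r/, so it lowers to [e]. /u/ is a high vowel immediately before /r/, so it lowers to [o]. → [dorerognoro].
/dourirutuele/: /u/ is a high vowel immediately before /r/, so it lowers to [o]. /i/ is a high vowel immediately before /r/, so it lowers to [e]. → [doorerutuele].

sekorxergoijeeri, iersorwiwe, dorerognoro, doorerutuele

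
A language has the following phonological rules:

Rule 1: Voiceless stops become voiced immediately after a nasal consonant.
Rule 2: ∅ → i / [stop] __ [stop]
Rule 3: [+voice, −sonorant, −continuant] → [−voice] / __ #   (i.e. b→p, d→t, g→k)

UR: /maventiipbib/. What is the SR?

mavendiipibip

Rule 1 (post-nasal voicing): /t/ is a voiceless stop immediately after the nasal /n/, so it voices to [d]. /maventiipbib/ → mavendiipbib.
Rule 2 (stop-cluster i-epenthesis): /p/ and /b/ form a stop–stop cluster, so [i] is inserted between them. /mavendiipbib/ → mavendiipibib.
Rule 3 (final devoicing): /b/ is a voiced stop in word-final position, so it devoices to [p]. /mavendiipibib/ → mavendiipibip.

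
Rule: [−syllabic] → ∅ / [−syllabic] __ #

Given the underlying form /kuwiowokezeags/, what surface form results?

kuwiowokezeag

/s/ is the second consonant of a word-final cluster /gs/, so it deletes.
The other instances of /k/, /w/, /z/, /g/ do not occur in the required environment and remain unchanged.
Surface form: [kuwiowokezeag].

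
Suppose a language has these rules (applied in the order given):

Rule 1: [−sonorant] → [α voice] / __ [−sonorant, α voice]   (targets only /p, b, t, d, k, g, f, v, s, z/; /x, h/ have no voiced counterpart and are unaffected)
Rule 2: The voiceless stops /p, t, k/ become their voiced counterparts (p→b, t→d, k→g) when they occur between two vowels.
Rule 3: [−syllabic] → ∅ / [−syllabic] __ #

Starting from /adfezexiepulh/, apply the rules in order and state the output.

Rule 1 (regressive voicing assimilation): /d/ precedes the voiceless obstruent /f/, so it devoices to [t] by assimilation. /adfezexiepulh/ → atfezexiepulh.
Rule 2 (intervocalic voicing): /p/ is a voiceless stop between vowels /e/ and /u/, so it voices to [b]. /atfezexiepulh/ → atfezexiebulh.
Rule 3 (final cluster simplification): /h/ is the second consonant of a word-final cluster /lh/, so it deletes. /atfezexiebulh/ → atfezexiebul.

atfezexiebul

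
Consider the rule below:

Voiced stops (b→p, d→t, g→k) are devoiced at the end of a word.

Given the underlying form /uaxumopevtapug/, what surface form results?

uaxumopevtapuk

/g/ is a voiced stop in word-final position, so it devoices to [k].
Surface form: [uaxumopevtapuk].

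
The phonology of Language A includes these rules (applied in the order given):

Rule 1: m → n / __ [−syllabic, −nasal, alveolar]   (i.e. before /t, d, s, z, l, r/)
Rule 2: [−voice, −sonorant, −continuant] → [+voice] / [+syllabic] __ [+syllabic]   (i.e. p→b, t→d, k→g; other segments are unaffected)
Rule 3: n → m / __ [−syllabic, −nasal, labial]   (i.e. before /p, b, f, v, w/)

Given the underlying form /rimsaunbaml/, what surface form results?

rinsaumbanl

Rule 1 (nasal place assimilation): /m/ precedes the alveolar consonant /s/, so it assimilates in place to [n]. /m/ precedes the alveolar consonant /l/, so it assimilates in place to [n]. /rimsaunbaml/ → rinsaunbanl.
Rule 2 (intervocalic voicing): no segment meets the environment; /rinsaunbanl/ is unchanged.
Rule 3 (nasal place assimilation): /n/ precedes the labial consonant /b/, so it assimilates in place to [m]. /rinsaunbanl/ → rinsaumbanl.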